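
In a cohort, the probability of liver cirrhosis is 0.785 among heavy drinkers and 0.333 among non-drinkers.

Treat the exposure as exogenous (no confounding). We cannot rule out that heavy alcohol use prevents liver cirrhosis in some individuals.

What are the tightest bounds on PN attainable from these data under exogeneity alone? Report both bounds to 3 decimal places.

Let p₁ = 0.785, p₀ = 0.333.
Under exogeneity alone the bounds on PN are max{0,(p₁−p₀)/p₁} ≤ PN ≤ min{1,(1−p₀)/p₁}.
  lower = (p₁ − p₀)/p₁ = 0.452 / 0.785 ≈ 0.5758
  upper = min{1, (1 − p₀)/p₁} = 0.667 / 0.785 ≈ 0.8497

0.576 ≤ PN ≤ 0.850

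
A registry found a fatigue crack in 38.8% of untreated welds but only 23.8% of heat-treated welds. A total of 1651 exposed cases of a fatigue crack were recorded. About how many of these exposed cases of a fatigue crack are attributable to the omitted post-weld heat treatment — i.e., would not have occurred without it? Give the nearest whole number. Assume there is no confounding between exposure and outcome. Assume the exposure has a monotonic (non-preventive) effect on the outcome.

p₁ = 0.388, p₀ = 0.238.
PN = (p₁ − p₀)/p₁ = (0.388 − 0.238) / 0.388 ≈ 0.38660.
Attributable cases ≈ PN × (exposed cases) = 0.38660 × 1651 ≈ 638.27.

about 638 cases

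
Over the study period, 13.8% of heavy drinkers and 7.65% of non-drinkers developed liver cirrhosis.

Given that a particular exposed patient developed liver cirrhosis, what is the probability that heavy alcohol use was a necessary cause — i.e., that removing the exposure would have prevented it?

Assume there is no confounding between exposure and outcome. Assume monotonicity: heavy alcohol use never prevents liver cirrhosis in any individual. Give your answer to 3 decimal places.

PN ≈ 0.446

p₁ = 0.138, p₀ = 0.0765.
Under exogeneity and monotonicity, PN = (p₁ − p₀) / p₁.
PN = (0.138 − 0.0765) / 0.138 = 0.0615 / 0.138 ≈ 0.4457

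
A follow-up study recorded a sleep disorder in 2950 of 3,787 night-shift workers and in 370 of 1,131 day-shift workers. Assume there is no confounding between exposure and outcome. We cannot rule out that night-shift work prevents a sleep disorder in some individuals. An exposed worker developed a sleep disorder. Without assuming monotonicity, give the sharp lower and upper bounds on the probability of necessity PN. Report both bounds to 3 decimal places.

0.580 ≤ PN ≤ 0.864

p₁ = P(outcome | exposed) = 2950/3787 = 0.77898
p₀ = P(outcome | unexposed) = 370/1131 = 0.32714
Under exogeneity alone the bounds on PN are max{0,(p₁−p₀)/p₁} ≤ PN ≤ min{1,(1−p₀)/p₁}.
  lower = (p₁ − p₀)/p₁ = 0.45184 / 0.77898 ≈ 0.5800
  upper = min{1, (1 − p₀)/p₁} = 0.67286 / 0.77898 ≈ 0.8638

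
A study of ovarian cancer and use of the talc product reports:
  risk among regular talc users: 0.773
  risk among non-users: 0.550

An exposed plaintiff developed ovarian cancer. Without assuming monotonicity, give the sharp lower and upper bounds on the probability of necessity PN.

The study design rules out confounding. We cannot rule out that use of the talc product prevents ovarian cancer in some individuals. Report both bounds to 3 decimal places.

0.288 ≤ PN ≤ 0.582

Let p₁ = 0.773, p₀ = 0.55.
Under exogeneity alone the bounds on PN are max{0,(p₁−p₀)/p₁} ≤ PN ≤ min{1,(1−p₀)/p₁}.
  lower = (p₁ − p₀)/p₁ = 0.223 / 0.773 ≈ 0.2885
  upper = min{1, (1 − p₀)/p₁} = 0.45 / 0.773 ≈ 0.5821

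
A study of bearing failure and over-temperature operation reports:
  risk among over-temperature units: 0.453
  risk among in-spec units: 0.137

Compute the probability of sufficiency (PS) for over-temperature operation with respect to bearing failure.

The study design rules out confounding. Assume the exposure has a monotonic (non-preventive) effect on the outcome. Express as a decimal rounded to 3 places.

PS ≈ 0.366

Let p₁ = 0.453, p₀ = 0.137.
Under exogeneity and monotonicity, PS = (p₁ − p₀) / (1 − p₀).
PS = (0.453 − 0.137) / (1 − 0.137) = 0.316 / 0.863 ≈ 0.3662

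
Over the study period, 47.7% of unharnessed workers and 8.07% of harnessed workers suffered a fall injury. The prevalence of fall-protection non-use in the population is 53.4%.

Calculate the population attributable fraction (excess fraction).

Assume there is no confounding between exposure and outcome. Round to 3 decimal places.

PAF ≈ 0.724

p₁ = 0.477, p₀ = 0.0807.
Overall risk P(Y=1) = π·p₁ + (1−π)·p₀ = 0.534×0.477 + 0.466×0.0807 = 0.29232.
Under exogeneity, PAF = [P(Y=1) − p₀] / P(Y=1).
PAF = (0.29232 − 0.0807) / 0.29232 ≈ 0.7239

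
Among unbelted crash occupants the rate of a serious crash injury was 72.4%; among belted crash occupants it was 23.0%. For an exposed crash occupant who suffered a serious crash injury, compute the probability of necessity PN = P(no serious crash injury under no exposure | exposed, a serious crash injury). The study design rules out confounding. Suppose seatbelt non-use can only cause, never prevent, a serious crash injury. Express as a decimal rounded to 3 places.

PN ≈ 0.682

p₁ = 0.724, p₀ = 0.23.
Under exogeneity and monotonicity, PN = (p₁ − p₀) / p₁.
PN = (0.724 − 0.23) / 0.724 = 0.494 / 0.724 ≈ 0.6823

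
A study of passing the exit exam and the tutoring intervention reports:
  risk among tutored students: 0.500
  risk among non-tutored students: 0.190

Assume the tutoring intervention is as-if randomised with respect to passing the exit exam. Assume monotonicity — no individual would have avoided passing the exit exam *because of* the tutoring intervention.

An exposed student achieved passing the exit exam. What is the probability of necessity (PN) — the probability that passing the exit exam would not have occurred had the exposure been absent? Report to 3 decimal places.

PN ≈ 0.620

Let p₁ = 0.5, p₀ = 0.19.
Under exogeneity and monotonicity, PN = (p₁ − p₀) / p₁.
PN = (0.5 − 0.19) / 0.5 = 0.31 / 0.5 ≈ 0.6200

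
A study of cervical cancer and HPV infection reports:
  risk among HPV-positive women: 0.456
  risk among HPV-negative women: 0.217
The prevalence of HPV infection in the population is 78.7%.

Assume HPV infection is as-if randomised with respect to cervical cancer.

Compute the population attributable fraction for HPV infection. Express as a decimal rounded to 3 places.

Let p₁ = 0.456, p₀ = 0.217.
Overall risk P(Y=1) = π·p₁ + (1−π)·p₀ = 0.787×0.456 + 0.213×0.217 = 0.40509.
Under exogeneity, PAF = [P(Y=1) − p₀] / P(Y=1).
PAF = (0.40509 − 0.217) / 0.40509 ≈ 0.4643

PAF ≈ 0.464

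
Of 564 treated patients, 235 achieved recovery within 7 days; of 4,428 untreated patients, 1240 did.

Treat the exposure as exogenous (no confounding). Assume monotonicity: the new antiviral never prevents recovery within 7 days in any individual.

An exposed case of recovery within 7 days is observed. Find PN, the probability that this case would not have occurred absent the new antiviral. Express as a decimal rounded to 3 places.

p₁ = P(outcome | exposed) = 235/564 = 0.41667
p₀ = P(outcome | unexposed) = 1240/4428 = 0.28004
Under exogeneity and monotonicity, PN = (p₁ − p₀) / p₁.
PN = (0.41667 − 0.28004) / 0.41667 = 0.13663 / 0.41667 ≈ 0.3279

PN ≈ 0.328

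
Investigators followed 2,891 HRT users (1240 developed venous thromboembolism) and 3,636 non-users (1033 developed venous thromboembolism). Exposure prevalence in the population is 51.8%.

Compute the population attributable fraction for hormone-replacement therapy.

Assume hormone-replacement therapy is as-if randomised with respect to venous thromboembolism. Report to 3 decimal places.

p₁ = P(outcome | exposed) = 1240/2891 = 0.42892
p₀ = P(outcome | unexposed) = 1033/3636 = 0.2841
Overall risk P(Y=1) = π·p₁ + (1−π)·p₀ = 0.518×0.42892 + 0.482×0.2841 = 0.35912.
Under exogeneity, PAF = [P(Y=1) − p₀] / P(Y=1).
PAF = (0.35912 − 0.2841) / 0.35912 ≈ 0.2089

PAF ≈ 0.209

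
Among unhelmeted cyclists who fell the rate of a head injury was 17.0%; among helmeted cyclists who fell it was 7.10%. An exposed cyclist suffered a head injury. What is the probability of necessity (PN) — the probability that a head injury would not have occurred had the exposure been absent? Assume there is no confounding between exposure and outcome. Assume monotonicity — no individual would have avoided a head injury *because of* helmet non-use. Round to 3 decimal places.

p₁ = 0.17, p₀ = 0.071.
Under exogeneity and monotonicity, PN = (p₁ − p₀) / p₁.
PN = (0.17 − 0.071) / 0.17 = 0.099 / 0.17 ≈ 0.5824

PN ≈ 0.582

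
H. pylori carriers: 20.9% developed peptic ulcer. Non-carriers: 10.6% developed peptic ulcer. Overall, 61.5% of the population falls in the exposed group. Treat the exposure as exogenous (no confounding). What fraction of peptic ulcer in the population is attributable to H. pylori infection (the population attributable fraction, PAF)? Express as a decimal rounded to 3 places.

p₁ = 0.209, p₀ = 0.106.
Overall risk P(Y=1) = π·p₁ + (1−π)·p₀ = 0.615×0.209 + 0.385×0.106 = 0.16934.
Under exogeneity, PAF = [P(Y=1) − p₀] / P(Y=1).
PAF = (0.16934 − 0.106) / 0.16934 ≈ 0.3741

PAF ≈ 0.374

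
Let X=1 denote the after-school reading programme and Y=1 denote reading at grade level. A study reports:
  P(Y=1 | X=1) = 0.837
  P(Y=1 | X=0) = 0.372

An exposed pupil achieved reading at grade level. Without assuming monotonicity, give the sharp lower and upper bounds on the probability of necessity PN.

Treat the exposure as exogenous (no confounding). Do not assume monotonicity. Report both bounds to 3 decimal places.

Let p₁ = 0.837, p₀ = 0.372.
Under exogeneity alone the bounds on PN are max{0,(p₁−p₀)/p₁} ≤ PN ≤ min{1,(1−p₀)/p₁}.
  lower = (p₁ − p₀)/p₁ = 0.465 / 0.837 ≈ 0.5556
  upper = min{1, (1 − p₀)/p₁} = 0.628 / 0.837 ≈ 0.7503

0.556 ≤ PN ≤ 0.750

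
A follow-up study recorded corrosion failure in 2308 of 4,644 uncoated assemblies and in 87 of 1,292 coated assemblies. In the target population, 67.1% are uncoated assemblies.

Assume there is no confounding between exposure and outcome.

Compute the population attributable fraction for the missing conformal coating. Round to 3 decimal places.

p₁ = P(outcome | exposed) = 2308/4644 = 0.49699
p₀ = P(outcome | unexposed) = 87/1292 = 0.067337
Overall risk P(Y=1) = π·p₁ + (1−π)·p₀ = 0.671×0.49699 + 0.329×0.067337 = 0.35563.
Under exogeneity, PAF = [P(Y=1) − p₀] / P(Y=1).
PAF = (0.35563 − 0.067337) / 0.35563 ≈ 0.8107

PAF ≈ 0.811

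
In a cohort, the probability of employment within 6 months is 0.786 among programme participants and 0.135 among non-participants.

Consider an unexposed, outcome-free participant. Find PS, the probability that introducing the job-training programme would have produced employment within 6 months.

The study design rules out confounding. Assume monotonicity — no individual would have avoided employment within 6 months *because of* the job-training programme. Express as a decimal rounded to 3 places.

Let p₁ = 0.786, p₀ = 0.135.
Under exogeneity and monotonicity, PS = (p₁ − p₀) / (1 − p₀).
PS = (0.786 − 0.135) / (1 − 0.135) = 0.651 / 0.865 ≈ 0.7526

PS ≈ 0.753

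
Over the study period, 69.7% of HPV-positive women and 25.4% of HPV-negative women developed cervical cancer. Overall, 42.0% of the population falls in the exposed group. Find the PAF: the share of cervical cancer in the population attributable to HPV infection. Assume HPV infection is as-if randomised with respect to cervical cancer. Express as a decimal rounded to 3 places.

PAF ≈ 0.423

p₁ = 0.697, p₀ = 0.254.
Overall risk P(Y=1) = π·p₁ + (1−π)·p₀ = 0.42×0.697 + 0.58×0.254 = 0.44006.
Under exogeneity, PAF = [P(Y=1) − p₀] / P(Y=1).
PAF = (0.44006 − 0.254) / 0.44006 ≈ 0.4228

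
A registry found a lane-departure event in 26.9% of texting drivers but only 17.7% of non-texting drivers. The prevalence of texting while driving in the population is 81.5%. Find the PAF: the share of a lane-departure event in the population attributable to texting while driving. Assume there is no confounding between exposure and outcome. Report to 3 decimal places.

p₁ = 0.269, p₀ = 0.177.
Overall risk P(Y=1) = π·p₁ + (1−π)·p₀ = 0.815×0.269 + 0.185×0.177 = 0.25198.
Under exogeneity, PAF = [P(Y=1) − p₀] / P(Y=1).
PAF = (0.25198 − 0.177) / 0.25198 ≈ 0.2976

PAF ≈ 0.298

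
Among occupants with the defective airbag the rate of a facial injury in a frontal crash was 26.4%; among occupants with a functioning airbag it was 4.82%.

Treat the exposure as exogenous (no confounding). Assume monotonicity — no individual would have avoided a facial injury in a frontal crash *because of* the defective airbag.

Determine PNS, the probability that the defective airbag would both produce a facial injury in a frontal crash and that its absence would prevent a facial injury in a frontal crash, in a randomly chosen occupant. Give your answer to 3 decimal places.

p₁ = 0.264, p₀ = 0.0482.
Under exogeneity and monotonicity, PNS = p₁ − p₀.
PNS = 0.264 − 0.0482 = 0.2158

PNS ≈ 0.216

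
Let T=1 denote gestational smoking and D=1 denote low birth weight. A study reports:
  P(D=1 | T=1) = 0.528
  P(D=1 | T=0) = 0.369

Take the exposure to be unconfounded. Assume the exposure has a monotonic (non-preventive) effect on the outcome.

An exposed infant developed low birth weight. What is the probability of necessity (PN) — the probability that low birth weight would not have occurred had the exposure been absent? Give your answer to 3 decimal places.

PN ≈ 0.301

Let p₁ = 0.528, p₀ = 0.369.
Under exogeneity and monotonicity, PN = (p₁ − p₀) / p₁.
PN = (0.528 − 0.369) / 0.528 = 0.159 / 0.528 ≈ 0.3011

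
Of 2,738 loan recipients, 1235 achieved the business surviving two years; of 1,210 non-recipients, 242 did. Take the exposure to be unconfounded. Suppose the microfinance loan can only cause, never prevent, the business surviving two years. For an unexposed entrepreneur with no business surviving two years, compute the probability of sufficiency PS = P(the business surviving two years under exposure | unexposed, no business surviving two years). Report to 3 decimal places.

PS ≈ 0.314

p₁ = P(outcome | exposed) = 1235/2738 = 0.45106
p₀ = P(outcome | unexposed) = 242/1210 = 0.2
Under exogeneity and monotonicity, PS = (p₁ − p₀) / (1 − p₀).
PS = (0.45106 − 0.2) / (1 − 0.2) = 0.25106 / 0.8 ≈ 0.3138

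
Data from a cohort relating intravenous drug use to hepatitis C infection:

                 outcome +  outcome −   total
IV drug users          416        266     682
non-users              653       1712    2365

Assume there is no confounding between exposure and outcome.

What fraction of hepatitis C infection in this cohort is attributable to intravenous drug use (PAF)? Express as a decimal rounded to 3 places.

PAF ≈ 0.213

p₁ = P(outcome | exposed) = 416/682 = 0.60997
p₀ = P(outcome | unexposed) = 653/2365 = 0.27611
Exposure prevalence π = 682/3047 = 0.22383; overall risk P(Y=1) = 0.35084.
Under exogeneity, PAF = [P(Y=1) − p₀]/P(Y=1).
PAF = (0.35084 − 0.27611) / 0.35084 ≈ 0.2130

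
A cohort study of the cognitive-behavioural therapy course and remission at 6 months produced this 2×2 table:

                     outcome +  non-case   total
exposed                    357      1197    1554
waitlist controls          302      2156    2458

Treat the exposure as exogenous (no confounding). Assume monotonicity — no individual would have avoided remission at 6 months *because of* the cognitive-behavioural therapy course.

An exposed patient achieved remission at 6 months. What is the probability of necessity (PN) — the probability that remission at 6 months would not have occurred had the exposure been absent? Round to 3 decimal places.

PN ≈ 0.465

p₁ = P(outcome | exposed) = 357/1554 = 0.22973
p₀ = P(outcome | unexposed) = 302/2458 = 0.12286
Under exogeneity and monotonicity, PN = (p₁ − p₀)/p₁.
PN = (0.22973 − 0.12286) / 0.22973 ≈ 0.4652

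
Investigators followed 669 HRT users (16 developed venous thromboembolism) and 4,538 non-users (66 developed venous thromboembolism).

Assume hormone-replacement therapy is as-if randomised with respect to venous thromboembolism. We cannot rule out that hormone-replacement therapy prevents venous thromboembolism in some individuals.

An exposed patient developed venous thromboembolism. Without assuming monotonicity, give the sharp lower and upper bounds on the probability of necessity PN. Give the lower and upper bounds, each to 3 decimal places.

p₁ = P(outcome | exposed) = 16/669 = 0.023916
p₀ = P(outcome | unexposed) = 66/4538 = 0.014544
Under exogeneity alone the bounds on PN are max{0,(p₁−p₀)/p₁} ≤ PN ≤ min{1,(1−p₀)/p₁}.
  lower = (p₁ − p₀)/p₁ = 0.0093724 / 0.023916 ≈ 0.3919
  upper = min{1, (1 − p₀)/p₁} = 0.98546 / 0.023916 ≈ 41.2044 → capped at 1

0.392 ≤ PN ≤ 1.000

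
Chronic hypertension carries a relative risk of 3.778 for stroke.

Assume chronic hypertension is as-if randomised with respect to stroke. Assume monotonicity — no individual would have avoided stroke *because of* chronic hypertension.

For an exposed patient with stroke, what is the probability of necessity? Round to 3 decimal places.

Under exogeneity and monotonicity, PN = (RR − 1) / RR = 1 − 1/RR.
PN = (3.778 − 1) / 3.778 = 2.778 / 3.778 ≈ 0.7353

PN ≈ 0.735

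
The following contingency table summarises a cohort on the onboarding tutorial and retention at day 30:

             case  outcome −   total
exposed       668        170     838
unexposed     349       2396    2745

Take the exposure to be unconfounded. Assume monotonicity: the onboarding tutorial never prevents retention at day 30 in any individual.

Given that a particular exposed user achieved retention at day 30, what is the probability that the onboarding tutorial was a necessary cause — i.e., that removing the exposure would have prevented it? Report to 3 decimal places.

PN ≈ 0.841

p₁ = P(outcome | exposed) = 668/838 = 0.79714
p₀ = P(outcome | unexposed) = 349/2745 = 0.12714
Under exogeneity and monotonicity, PN = (p₁ − p₀) / p₁.
PN = (0.79714 − 0.12714) / 0.79714 = 0.67 / 0.79714 ≈ 0.8405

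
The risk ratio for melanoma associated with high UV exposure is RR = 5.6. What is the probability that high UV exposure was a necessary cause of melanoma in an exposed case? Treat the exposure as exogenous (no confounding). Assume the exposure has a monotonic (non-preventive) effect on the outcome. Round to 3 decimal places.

PN ≈ 0.821

Under exogeneity and monotonicity, PN = (RR − 1) / RR = 1 − 1/RR.
PN = (5.6 − 1) / 5.6 = 4.6 / 5.6 ≈ 0.8214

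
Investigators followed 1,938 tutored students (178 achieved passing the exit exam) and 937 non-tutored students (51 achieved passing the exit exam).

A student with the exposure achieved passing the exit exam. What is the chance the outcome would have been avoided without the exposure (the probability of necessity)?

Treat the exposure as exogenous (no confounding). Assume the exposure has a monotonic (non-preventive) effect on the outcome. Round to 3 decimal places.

p₁ = P(outcome | exposed) = 178/1938 = 0.091847
p₀ = P(outcome | unexposed) = 51/937 = 0.054429
Under exogeneity and monotonicity, PN = (p₁ − p₀) / p₁.
PN = (0.091847 − 0.054429) / 0.091847 = 0.037418 / 0.091847 ≈ 0.4074

PN ≈ 0.407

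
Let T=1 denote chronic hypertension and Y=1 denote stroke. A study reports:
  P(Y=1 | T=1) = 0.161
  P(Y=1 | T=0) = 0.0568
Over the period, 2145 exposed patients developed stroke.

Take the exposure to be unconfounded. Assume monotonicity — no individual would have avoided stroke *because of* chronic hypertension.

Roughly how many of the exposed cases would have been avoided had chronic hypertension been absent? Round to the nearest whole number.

about 1388 cases

Let p₁ = 0.161, p₀ = 0.0568.
PN = (p₁ − p₀)/p₁ = (0.161 − 0.0568) / 0.161 ≈ 0.64720.
Attributable cases ≈ PN × (exposed cases) = 0.64720 × 2145 ≈ 1388.25.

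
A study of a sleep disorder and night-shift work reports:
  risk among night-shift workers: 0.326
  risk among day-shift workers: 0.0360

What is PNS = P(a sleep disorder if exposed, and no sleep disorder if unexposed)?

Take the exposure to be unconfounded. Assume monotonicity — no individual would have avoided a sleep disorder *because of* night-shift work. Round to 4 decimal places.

PNS ≈ 0.2900

Let p₁ = 0.326, p₀ = 0.036.
Under exogeneity and monotonicity, PNS = p₁ − p₀.
PNS = 0.326 − 0.036 = 0.29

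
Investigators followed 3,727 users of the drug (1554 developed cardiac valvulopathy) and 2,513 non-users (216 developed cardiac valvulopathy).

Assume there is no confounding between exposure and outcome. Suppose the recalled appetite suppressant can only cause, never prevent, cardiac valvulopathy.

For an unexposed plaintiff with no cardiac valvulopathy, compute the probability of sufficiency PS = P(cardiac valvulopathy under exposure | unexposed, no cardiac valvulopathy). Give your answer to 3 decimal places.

PS ≈ 0.362

p₁ = P(outcome | exposed) = 1554/3727 = 0.41696
p₀ = P(outcome | unexposed) = 216/2513 = 0.085953
Under exogeneity and monotonicity, PS = (p₁ − p₀) / (1 − p₀).
PS = (0.41696 − 0.085953) / (1 − 0.085953) = 0.331 / 0.91405 ≈ 0.3621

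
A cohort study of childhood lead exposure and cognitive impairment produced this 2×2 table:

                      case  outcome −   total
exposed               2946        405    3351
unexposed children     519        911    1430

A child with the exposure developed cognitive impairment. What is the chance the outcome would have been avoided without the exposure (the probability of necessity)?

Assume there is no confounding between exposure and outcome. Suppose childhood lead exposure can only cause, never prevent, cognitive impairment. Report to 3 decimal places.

p₁ = P(outcome | exposed) = 2946/3351 = 0.87914
p₀ = P(outcome | unexposed) = 519/1430 = 0.36294
Under exogeneity and monotonicity, PN = (p₁ − p₀)/p₁.
PN = (0.87914 − 0.36294) / 0.87914 ≈ 0.5872

PN ≈ 0.587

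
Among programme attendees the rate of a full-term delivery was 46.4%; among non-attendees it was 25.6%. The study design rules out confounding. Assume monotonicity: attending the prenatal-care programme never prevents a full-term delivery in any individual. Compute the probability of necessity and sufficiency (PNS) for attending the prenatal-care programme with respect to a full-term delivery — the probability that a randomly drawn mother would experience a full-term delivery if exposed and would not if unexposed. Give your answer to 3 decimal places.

PNS ≈ 0.208

p₁ = 0.464, p₀ = 0.256.
Under exogeneity and monotonicity, PNS = p₁ − p₀.
PNS = 0.464 − 0.256 = 0.208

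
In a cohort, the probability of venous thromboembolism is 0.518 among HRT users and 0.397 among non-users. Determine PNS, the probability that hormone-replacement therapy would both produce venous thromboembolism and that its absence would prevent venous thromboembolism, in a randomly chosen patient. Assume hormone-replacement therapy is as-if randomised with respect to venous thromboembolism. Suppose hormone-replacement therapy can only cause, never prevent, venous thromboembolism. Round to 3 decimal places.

Let p₁ = 0.518, p₀ = 0.397.
Under exogeneity and monotonicity, PNS = p₁ − p₀.
PNS = 0.518 − 0.397 = 0.121

PNS ≈ 0.121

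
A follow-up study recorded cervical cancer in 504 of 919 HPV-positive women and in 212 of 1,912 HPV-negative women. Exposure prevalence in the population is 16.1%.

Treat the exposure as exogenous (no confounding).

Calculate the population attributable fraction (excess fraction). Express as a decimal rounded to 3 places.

p₁ = P(outcome | exposed) = 504/919 = 0.54842
p₀ = P(outcome | unexposed) = 212/1912 = 0.11088
Overall risk P(Y=1) = π·p₁ + (1−π)·p₀ = 0.161×0.54842 + 0.839×0.11088 = 0.18132.
Under exogeneity, PAF = [P(Y=1) − p₀] / P(Y=1).
PAF = (0.18132 − 0.11088) / 0.18132 ≈ 0.3885

PAF ≈ 0.389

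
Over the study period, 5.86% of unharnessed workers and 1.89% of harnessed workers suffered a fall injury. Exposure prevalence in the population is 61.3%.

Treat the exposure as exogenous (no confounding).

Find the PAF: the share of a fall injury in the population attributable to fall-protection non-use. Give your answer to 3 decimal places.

p₁ = 0.0586, p₀ = 0.0189.
Overall risk P(Y=1) = π·p₁ + (1−π)·p₀ = 0.613×0.0586 + 0.387×0.0189 = 0.043236.
Under exogeneity, PAF = [P(Y=1) − p₀] / P(Y=1).
PAF = (0.043236 − 0.0189) / 0.043236 ≈ 0.5629

PAF ≈ 0.563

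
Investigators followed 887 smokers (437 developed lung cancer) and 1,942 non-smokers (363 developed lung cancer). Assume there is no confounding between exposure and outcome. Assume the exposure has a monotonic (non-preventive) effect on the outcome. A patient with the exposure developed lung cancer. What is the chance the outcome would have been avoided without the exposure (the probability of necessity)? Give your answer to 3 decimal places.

p₁ = P(outcome | exposed) = 437/887 = 0.49267
p₀ = P(outcome | unexposed) = 363/1942 = 0.18692
Under exogeneity and monotonicity, PN = (p₁ − p₀) / p₁.
PN = (0.49267 − 0.18692) / 0.49267 = 0.30575 / 0.49267 ≈ 0.6206

PN ≈ 0.621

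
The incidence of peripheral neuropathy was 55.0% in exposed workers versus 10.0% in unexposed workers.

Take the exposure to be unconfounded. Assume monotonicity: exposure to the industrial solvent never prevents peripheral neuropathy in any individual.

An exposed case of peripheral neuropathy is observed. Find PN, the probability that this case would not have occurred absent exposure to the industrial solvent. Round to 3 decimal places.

p₁ = 0.55, p₀ = 0.1.
Under exogeneity and monotonicity, PN = (p₁ − p₀) / p₁.
PN = (0.55 − 0.1) / 0.55 = 0.45 / 0.55 ≈ 0.8182

PN ≈ 0.818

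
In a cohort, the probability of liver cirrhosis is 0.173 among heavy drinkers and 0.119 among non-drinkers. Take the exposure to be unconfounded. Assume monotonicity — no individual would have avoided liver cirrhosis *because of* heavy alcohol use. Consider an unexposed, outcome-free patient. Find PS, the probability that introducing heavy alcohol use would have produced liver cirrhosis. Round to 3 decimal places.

PS ≈ 0.061

Let p₁ = 0.173, p₀ = 0.119.
Under exogeneity and monotonicity, PS = (p₁ − p₀) / (1 − p₀).
PS = (0.173 − 0.119) / (1 − 0.119) = 0.054 / 0.881 ≈ 0.0613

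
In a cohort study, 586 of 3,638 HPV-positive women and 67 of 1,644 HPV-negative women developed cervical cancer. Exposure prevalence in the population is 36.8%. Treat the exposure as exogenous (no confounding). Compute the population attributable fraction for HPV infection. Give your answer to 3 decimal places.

p₁ = P(outcome | exposed) = 586/3638 = 0.16108
p₀ = P(outcome | unexposed) = 67/1644 = 0.040754
Overall risk P(Y=1) = π·p₁ + (1−π)·p₀ = 0.368×0.16108 + 0.632×0.040754 = 0.085033.
Under exogeneity, PAF = [P(Y=1) − p₀] / P(Y=1).
PAF = (0.085033 − 0.040754) / 0.085033 ≈ 0.5207

PAF ≈ 0.521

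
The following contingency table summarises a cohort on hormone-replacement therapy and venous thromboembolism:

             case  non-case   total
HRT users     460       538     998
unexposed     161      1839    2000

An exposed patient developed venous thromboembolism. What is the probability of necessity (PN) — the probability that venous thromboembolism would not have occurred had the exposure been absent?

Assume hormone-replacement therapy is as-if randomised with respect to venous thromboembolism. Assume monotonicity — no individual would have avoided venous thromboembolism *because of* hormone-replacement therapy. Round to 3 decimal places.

p₁ = P(outcome | exposed) = 460/998 = 0.46092
p₀ = P(outcome | unexposed) = 161/2000 = 0.0805
Under exogeneity and monotonicity, PN = (p₁ − p₀)/p₁.
PN = (0.46092 − 0.0805) / 0.46092 ≈ 0.8253

PN ≈ 0.825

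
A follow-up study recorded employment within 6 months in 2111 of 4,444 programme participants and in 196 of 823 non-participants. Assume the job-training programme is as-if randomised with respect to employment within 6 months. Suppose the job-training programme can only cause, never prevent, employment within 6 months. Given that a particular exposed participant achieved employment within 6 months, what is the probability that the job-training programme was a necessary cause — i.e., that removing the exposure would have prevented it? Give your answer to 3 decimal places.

PN ≈ 0.499

p₁ = P(outcome | exposed) = 2111/4444 = 0.47502
p₀ = P(outcome | unexposed) = 196/823 = 0.23815
Under exogeneity and monotonicity, PN = (p₁ − p₀) / p₁.
PN = (0.47502 − 0.23815) / 0.47502 = 0.23687 / 0.47502 ≈ 0.4986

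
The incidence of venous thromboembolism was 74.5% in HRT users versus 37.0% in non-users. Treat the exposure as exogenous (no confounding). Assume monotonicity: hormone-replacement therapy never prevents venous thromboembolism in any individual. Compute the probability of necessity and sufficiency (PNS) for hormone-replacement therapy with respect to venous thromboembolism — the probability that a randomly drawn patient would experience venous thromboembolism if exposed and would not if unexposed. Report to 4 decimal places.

PNS ≈ 0.3750

p₁ = 0.745, p₀ = 0.37.
Under exogeneity and monotonicity, PNS = p₁ − p₀.
PNS = 0.745 − 0.37 = 0.375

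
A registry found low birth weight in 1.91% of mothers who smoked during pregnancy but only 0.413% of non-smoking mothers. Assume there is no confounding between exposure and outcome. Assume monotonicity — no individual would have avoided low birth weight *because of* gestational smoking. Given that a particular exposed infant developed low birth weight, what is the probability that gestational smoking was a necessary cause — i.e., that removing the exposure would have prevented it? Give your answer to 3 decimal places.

PN ≈ 0.784

p₁ = 0.0191, p₀ = 0.00413.
Under exogeneity and monotonicity, PN = (p₁ − p₀) / p₁.
PN = (0.0191 − 0.00413) / 0.0191 = 0.01497 / 0.0191 ≈ 0.7838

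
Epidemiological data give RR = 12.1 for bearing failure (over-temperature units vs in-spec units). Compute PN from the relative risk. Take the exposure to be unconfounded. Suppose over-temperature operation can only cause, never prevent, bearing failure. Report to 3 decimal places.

PN ≈ 0.917

Under exogeneity and monotonicity, PN = (RR − 1) / RR = 1 − 1/RR.
PN = (12.1 − 1) / 12.1 = 11.1 / 12.1 ≈ 0.9174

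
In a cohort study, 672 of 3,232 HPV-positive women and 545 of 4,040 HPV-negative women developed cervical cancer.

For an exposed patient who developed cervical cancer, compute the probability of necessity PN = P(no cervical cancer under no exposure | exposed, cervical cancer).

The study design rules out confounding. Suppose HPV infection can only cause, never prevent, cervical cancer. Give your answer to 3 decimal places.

PN ≈ 0.351

p₁ = P(outcome | exposed) = 672/3232 = 0.20792
p₀ = P(outcome | unexposed) = 545/4040 = 0.1349
Under exogeneity and monotonicity, PN = (p₁ − p₀) / p₁.
PN = (0.20792 − 0.1349) / 0.20792 = 0.07302 / 0.20792 ≈ 0.3512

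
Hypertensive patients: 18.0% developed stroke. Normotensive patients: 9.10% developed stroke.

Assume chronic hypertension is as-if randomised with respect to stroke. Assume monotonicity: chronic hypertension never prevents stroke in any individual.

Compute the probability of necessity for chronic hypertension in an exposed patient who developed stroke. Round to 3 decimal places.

p₁ = 0.18, p₀ = 0.091.
Under exogeneity and monotonicity, PN = (p₁ − p₀) / p₁.
PN = (0.18 − 0.091) / 0.18 = 0.089 / 0.18 ≈ 0.4944

PN ≈ 0.494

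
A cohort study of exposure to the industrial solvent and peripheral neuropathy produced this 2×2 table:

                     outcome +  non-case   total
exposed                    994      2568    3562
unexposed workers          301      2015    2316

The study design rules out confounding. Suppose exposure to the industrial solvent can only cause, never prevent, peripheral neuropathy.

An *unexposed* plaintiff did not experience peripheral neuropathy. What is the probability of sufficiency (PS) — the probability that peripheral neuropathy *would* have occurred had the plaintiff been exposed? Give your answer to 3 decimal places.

PS ≈ 0.171

p₁ = P(outcome | exposed) = 994/3562 = 0.27906
p₀ = P(outcome | unexposed) = 301/2316 = 0.12997
Under exogeneity and monotonicity, PS = (p₁ − p₀) / (1 − p₀).
PS = (0.27906 − 0.12997) / (1 − 0.12997) = 0.14909 / 0.87003 ≈ 0.1714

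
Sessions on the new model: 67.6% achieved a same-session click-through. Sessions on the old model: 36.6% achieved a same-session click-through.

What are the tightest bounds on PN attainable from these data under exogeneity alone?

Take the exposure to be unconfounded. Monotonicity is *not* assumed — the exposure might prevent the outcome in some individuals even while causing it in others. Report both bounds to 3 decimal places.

0.459 ≤ PN ≤ 0.938

p₁ = 0.676, p₀ = 0.366.
Under exogeneity alone the bounds on PN are max{0,(p₁−p₀)/p₁} ≤ PN ≤ min{1,(1−p₀)/p₁}.
  lower = (p₁ − p₀)/p₁ = 0.31 / 0.676 ≈ 0.4586
  upper = min{1, (1 − p₀)/p₁} = 0.634 / 0.676 ≈ 0.9379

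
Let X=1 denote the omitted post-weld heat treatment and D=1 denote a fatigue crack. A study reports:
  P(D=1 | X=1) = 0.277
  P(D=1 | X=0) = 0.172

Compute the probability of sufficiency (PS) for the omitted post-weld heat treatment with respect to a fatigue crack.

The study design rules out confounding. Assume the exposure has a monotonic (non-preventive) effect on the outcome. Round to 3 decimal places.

PS ≈ 0.127

Let p₁ = 0.277, p₀ = 0.172.
Under exogeneity and monotonicity, PS = (p₁ − p₀) / (1 − p₀).
PS = (0.277 − 0.172) / (1 − 0.172) = 0.105 / 0.828 ≈ 0.1268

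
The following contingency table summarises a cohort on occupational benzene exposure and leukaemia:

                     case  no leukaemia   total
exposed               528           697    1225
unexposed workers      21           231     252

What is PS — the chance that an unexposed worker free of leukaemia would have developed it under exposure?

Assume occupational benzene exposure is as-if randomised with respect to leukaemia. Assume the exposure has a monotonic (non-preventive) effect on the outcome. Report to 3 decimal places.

p₁ = P(outcome | exposed) = 528/1225 = 0.43102
p₀ = P(outcome | unexposed) = 21/252 = 0.083333
Under exogeneity and monotonicity, PS = (p₁ − p₀) / (1 − p₀).
PS = (0.43102 − 0.083333) / (1 − 0.083333) = 0.34769 / 0.91667 ≈ 0.3793

PS ≈ 0.379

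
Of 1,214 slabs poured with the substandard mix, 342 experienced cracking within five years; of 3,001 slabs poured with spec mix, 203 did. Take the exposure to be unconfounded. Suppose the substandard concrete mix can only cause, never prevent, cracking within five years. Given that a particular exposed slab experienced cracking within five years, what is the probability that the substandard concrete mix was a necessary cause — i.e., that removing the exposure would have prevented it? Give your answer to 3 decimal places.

PN ≈ 0.760

p₁ = P(outcome | exposed) = 342/1214 = 0.28171
p₀ = P(outcome | unexposed) = 203/3001 = 0.067644
Under exogeneity and monotonicity, PN = (p₁ − p₀) / p₁.
PN = (0.28171 − 0.067644) / 0.28171 = 0.21407 / 0.28171 ≈ 0.7599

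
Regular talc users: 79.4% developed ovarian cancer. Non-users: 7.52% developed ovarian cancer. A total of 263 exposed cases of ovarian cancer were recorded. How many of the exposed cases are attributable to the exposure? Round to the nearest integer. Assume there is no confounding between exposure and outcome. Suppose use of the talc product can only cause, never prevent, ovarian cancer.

p₁ = 0.794, p₀ = 0.0752.
PN = (p₁ − p₀)/p₁ = (0.794 − 0.0752) / 0.794 ≈ 0.90529.
Attributable cases ≈ PN × (exposed cases) = 0.90529 × 263 ≈ 238.09.

about 238 cases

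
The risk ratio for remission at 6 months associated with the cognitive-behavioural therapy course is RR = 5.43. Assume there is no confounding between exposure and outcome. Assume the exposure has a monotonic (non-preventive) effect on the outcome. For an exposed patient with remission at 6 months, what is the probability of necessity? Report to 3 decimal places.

Under exogeneity and monotonicity, PN = (RR − 1) / RR = 1 − 1/RR.
PN = (5.43 − 1) / 5.43 = 4.43 / 5.43 ≈ 0.8158

PN ≈ 0.816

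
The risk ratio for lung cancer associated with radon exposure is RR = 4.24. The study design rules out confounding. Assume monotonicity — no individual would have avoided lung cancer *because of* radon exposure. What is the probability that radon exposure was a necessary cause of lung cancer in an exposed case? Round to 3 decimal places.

Under exogeneity and monotonicity, PN = (RR − 1) / RR = 1 − 1/RR.
PN = (4.24 − 1) / 4.24 = 3.24 / 4.24 ≈ 0.7642

PN ≈ 0.764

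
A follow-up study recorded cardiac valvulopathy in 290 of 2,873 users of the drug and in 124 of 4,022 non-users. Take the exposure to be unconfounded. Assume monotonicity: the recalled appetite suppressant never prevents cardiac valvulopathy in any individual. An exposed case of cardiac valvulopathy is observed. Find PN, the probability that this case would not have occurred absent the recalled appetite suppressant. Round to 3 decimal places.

PN ≈ 0.695

p₁ = P(outcome | exposed) = 290/2873 = 0.10094
p₀ = P(outcome | unexposed) = 124/4022 = 0.03083
Under exogeneity and monotonicity, PN = (p₁ − p₀) / p₁.
PN = (0.10094 − 0.03083) / 0.10094 = 0.070109 / 0.10094 ≈ 0.6946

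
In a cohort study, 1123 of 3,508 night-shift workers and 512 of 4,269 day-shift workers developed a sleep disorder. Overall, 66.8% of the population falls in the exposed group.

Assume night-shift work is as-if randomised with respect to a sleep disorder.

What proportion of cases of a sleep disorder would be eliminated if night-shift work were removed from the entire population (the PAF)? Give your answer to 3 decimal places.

p₁ = P(outcome | exposed) = 1123/3508 = 0.32013
p₀ = P(outcome | unexposed) = 512/4269 = 0.11993
Overall risk P(Y=1) = π·p₁ + (1−π)·p₀ = 0.668×0.32013 + 0.332×0.11993 = 0.25366.
Under exogeneity, PAF = [P(Y=1) − p₀] / P(Y=1).
PAF = (0.25366 − 0.11993) / 0.25366 ≈ 0.5272

PAF ≈ 0.527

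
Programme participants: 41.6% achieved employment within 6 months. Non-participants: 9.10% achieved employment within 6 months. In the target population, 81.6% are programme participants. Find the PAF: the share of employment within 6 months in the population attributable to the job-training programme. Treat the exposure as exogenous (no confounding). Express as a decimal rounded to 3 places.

PAF ≈ 0.745

p₁ = 0.416, p₀ = 0.091.
Overall risk P(Y=1) = π·p₁ + (1−π)·p₀ = 0.816×0.416 + 0.184×0.091 = 0.3562.
Under exogeneity, PAF = [P(Y=1) − p₀] / P(Y=1).
PAF = (0.3562 − 0.091) / 0.3562 ≈ 0.7445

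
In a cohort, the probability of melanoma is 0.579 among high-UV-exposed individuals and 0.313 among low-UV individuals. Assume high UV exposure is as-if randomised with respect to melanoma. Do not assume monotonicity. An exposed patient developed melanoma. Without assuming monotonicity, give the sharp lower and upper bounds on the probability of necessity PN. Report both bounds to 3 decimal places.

0.459 ≤ PN ≤ 1.000

Let p₁ = 0.579, p₀ = 0.313.
Under exogeneity alone the bounds on PN are max{0,(p₁−p₀)/p₁} ≤ PN ≤ min{1,(1−p₀)/p₁}.
  lower = (p₁ − p₀)/p₁ = 0.266 / 0.579 ≈ 0.4594
  upper = min{1, (1 − p₀)/p₁} = 0.687 / 0.579 ≈ 1.1865 → capped at 1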